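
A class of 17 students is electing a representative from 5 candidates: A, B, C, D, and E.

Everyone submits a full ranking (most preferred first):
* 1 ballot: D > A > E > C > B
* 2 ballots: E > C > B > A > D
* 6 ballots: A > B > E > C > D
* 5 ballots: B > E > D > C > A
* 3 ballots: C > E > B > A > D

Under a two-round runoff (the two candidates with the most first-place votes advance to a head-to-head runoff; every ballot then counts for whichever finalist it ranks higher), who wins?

Round 1 first-place votes: A 6, B 5, C 3, D 1, E 2. A and B advance.
Runoff: A is ranked above B on 7 ballots, B above A on 10.

B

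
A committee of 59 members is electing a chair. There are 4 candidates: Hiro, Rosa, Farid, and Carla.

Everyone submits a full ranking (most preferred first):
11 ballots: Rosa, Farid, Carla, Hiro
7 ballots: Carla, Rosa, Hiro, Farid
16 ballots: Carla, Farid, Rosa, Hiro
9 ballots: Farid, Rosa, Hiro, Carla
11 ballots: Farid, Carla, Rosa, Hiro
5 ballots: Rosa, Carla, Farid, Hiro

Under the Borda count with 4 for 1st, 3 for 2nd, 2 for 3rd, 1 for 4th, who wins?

Hiro: 11×1 + 7×2 + 16×1 + 9×2 + 11×1 + 5×1 = 75
Rosa: 11×4 + 7×3 + 16×2 + 9×3 + 11×2 + 5×4 = 166
Farid: 11×3 + 7×1 + 16×3 + 9×4 + 11×4 + 5×2 = 178
Carla: 11×2 + 7×4 + 16×4 + 9×1 + 11×3 + 5×3 = 171

Farid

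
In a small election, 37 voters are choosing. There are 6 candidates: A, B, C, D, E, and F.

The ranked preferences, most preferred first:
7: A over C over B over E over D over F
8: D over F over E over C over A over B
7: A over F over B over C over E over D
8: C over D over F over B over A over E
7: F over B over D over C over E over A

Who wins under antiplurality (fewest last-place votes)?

C

Last-place votes: A 7, B 8, C 0, D 7, E 8, F 7.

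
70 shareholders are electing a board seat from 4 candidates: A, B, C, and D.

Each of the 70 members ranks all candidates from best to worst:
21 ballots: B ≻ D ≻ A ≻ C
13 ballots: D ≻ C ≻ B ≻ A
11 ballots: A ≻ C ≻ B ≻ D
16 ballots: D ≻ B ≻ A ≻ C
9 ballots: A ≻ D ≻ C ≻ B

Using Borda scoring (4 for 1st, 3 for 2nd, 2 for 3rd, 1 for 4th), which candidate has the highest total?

A: 21×2 + 13×1 + 11×4 + 16×2 + 9×4 = 167
B: 21×4 + 13×2 + 11×2 + 16×3 + 9×1 = 189
C: 21×1 + 13×3 + 11×3 + 16×1 + 9×2 = 127
D: 21×3 + 13×4 + 11×1 + 16×4 + 9×3 = 217

D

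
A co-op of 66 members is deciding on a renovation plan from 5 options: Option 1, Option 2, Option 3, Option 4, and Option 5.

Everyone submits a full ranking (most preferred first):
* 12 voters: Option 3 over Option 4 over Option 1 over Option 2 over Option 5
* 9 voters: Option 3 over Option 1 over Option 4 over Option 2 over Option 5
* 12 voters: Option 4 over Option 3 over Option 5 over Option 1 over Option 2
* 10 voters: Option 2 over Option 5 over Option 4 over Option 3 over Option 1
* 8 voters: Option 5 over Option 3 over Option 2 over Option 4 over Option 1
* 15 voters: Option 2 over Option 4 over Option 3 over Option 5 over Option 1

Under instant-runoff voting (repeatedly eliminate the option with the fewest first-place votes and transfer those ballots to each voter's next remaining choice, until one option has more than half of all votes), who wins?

Option 3

Round 1: Option 1 0, Option 2 25, Option 3 21, Option 4 12, Option 5 8. Option 1 eliminated.
Round 2: Option 2 25, Option 3 21, Option 4 12, Option 5 8. Option 5 eliminated.
Round 3: Option 2 25, Option 3 29, Option 4 12. Option 4 eliminated.
Round 4: Option 2 25, Option 3 41. Option 3 has a majority (≥34).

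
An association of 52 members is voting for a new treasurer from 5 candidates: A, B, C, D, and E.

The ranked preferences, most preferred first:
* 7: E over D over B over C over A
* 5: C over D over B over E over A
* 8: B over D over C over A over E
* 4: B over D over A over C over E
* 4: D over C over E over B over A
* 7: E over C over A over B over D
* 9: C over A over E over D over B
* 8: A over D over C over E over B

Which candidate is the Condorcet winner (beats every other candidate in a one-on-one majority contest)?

D

D vs A: 28–24
D vs B: 33–19
D vs C: 31–21
D vs E: 29–23
D beats every other candidate.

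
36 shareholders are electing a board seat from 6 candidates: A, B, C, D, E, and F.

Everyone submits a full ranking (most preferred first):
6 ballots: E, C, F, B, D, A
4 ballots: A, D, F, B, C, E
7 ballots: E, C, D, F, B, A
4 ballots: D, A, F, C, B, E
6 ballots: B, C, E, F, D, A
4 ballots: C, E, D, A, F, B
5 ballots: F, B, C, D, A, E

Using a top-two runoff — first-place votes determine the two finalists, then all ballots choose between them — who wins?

B

Round 1 first-place votes: A 4, B 6, C 4, D 4, E 13, F 5. E and B advance.
Runoff: E is ranked above B on 17 ballots, B above E on 19.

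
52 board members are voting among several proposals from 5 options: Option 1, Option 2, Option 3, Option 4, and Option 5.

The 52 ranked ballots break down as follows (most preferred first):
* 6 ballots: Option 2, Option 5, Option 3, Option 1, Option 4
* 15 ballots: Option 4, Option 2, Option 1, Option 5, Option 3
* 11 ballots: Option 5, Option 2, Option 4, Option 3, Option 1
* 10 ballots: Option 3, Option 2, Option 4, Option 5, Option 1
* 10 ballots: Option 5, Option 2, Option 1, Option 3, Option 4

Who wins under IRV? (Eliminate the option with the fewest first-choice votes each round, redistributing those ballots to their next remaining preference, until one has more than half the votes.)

Round 1: Option 1 0, Option 2 6, Option 3 10, Option 4 15, Option 5 21. Option 1 eliminated.
Round 2: Option 2 6, Option 3 10, Option 4 15, Option 5 21. Option 2 eliminated.
Round 3: Option 3 10, Option 4 15, Option 5 27. Option 5 has a majority (≥27).

Option 5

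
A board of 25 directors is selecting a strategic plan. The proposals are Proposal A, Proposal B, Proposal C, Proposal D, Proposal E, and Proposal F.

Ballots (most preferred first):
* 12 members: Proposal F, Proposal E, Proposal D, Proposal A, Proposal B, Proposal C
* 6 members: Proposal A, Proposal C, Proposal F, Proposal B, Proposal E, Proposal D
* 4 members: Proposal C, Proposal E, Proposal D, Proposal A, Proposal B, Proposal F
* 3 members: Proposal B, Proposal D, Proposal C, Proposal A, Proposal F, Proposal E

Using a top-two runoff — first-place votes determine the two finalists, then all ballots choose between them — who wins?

Round 1 first-place votes: Proposal A 6, Proposal B 3, Proposal C 4, Proposal D 0, Proposal E 0, Proposal F 12. Proposal F and Proposal A advance.
Runoff: Proposal F is ranked above Proposal A on 12 ballots, Proposal A above Proposal F on 13.

Proposal A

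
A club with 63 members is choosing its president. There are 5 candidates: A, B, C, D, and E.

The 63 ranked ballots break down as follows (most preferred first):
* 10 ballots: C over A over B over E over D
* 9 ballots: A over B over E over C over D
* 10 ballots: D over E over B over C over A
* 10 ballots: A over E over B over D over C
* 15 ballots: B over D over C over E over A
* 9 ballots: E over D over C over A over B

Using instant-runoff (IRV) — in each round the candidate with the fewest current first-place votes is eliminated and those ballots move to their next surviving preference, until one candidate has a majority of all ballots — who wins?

D

Round 1: A 19, B 15, C 10, D 10, E 9. E eliminated.
Round 2: A 19, B 15, C 10, D 19. C eliminated.
Round 3: A 29, B 15, D 19. B eliminated.
Round 4: A 29, D 34. D has a majority (≥32).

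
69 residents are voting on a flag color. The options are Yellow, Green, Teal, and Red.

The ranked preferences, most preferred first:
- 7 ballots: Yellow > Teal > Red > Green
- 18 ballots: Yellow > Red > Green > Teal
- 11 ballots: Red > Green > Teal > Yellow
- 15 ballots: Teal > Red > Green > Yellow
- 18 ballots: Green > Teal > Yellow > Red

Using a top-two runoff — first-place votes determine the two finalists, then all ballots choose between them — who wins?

Green

Round 1 first-place votes: Yellow 25, Green 18, Teal 15, Red 11. Yellow and Green advance.
Runoff: Yellow is ranked above Green on 25 ballots, Green above Yellow on 44.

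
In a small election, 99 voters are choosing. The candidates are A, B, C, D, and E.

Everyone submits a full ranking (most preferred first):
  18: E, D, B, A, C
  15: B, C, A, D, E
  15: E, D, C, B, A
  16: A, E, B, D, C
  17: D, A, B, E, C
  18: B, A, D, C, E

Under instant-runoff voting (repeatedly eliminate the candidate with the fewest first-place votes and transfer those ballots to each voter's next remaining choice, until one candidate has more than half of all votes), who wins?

B

Round 1: A 16, B 33, C 0, D 17, E 33. C eliminated.
Round 2: A 16, B 33, D 17, E 33. A eliminated.
Round 3: B 33, D 17, E 49. D eliminated.
Round 4: B 50, E 49. B has a majority (≥50).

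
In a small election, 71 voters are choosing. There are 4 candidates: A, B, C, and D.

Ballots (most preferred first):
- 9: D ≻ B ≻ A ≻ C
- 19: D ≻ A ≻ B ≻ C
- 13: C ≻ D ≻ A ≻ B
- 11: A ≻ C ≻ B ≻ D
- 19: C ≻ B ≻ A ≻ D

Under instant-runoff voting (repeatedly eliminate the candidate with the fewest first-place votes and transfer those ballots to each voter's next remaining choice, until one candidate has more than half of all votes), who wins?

Round 1: A 11, B 0, C 32, D 28. B eliminated.
Round 2: A 11, C 32, D 28. A eliminated.
Round 3: C 43, D 28. C has a majority (≥36).

C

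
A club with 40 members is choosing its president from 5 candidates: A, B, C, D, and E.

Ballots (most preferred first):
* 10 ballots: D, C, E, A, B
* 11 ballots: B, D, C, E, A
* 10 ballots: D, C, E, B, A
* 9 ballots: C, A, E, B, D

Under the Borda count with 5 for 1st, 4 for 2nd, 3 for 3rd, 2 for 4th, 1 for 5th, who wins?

C

A: 10×2 + 11×1 + 10×1 + 9×4 = 77
B: 10×1 + 11×5 + 10×2 + 9×2 = 103
C: 10×4 + 11×3 + 10×4 + 9×5 = 158
D: 10×5 + 11×4 + 10×5 + 9×1 = 153
E: 10×3 + 11×2 + 10×3 + 9×3 = 109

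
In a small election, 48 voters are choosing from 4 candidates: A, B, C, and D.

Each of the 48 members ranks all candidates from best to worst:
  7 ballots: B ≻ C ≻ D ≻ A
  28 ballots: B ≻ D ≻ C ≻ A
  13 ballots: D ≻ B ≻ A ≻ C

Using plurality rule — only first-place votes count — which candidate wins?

First-place votes: A 0, B 35, C 0, D 13.

B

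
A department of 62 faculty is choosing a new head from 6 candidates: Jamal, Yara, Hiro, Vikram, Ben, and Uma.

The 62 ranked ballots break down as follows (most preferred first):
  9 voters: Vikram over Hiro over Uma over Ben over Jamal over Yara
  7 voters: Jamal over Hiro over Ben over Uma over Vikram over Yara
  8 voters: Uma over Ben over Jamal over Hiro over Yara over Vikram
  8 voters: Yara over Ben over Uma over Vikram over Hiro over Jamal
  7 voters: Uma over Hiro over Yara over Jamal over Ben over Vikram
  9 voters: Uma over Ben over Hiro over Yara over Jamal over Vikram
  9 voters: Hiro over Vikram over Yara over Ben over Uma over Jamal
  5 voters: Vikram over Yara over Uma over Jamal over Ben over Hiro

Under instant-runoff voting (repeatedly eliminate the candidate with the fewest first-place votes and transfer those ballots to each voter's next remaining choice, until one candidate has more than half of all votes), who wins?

Uma

Round 1: Jamal 7, Yara 8, Hiro 9, Vikram 14, Ben 0, Uma 24. Ben eliminated.
Round 2: Jamal 7, Yara 8, Hiro 9, Vikram 14, Uma 24. Jamal eliminated.
Round 3: Yara 8, Hiro 16, Vikram 14, Uma 24. Yara eliminated.
Round 4: Hiro 16, Vikram 14, Uma 32. Uma has a majority (≥32).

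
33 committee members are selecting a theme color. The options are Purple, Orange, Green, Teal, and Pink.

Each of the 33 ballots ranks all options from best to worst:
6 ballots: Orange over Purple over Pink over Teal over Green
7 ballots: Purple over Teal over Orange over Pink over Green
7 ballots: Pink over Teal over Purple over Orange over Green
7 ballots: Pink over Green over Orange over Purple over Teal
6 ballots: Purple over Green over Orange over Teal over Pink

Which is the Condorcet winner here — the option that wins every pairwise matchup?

Purple

Purple vs Orange: 20–13
Purple vs Green: 26–7
Purple vs Teal: 26–7
Purple vs Pink: 19–14
Purple beats every other option.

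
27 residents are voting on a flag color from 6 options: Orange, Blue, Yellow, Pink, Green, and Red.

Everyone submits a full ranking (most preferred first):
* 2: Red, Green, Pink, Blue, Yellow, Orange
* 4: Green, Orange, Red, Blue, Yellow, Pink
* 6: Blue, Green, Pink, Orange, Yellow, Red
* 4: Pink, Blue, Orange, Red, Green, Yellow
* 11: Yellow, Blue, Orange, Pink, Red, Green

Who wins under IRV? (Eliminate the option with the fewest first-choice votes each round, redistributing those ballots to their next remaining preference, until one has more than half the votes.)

Round 1: Orange 0, Blue 6, Yellow 11, Pink 4, Green 4, Red 2. Orange eliminated.
Round 2: Blue 6, Yellow 11, Pink 4, Green 4, Red 2. Red eliminated.
Round 3: Blue 6, Yellow 11, Pink 4, Green 6. Pink eliminated.
Round 4: Blue 10, Yellow 11, Green 6. Green eliminated.
Round 5: Blue 16, Yellow 11. Blue has a majority (≥14).

Blue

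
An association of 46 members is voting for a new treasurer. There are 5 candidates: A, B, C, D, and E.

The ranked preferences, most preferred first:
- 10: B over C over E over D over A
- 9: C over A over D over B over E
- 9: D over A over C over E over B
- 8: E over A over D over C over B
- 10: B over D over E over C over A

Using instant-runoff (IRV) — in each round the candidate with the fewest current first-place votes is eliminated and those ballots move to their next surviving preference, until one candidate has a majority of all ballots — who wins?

Round 1: A 0, B 20, C 9, D 9, E 8. A eliminated.
Round 2: B 20, C 9, D 9, E 8. E eliminated.
Round 3: B 20, C 9, D 17. C eliminated.
Round 4: B 20, D 26. D has a majority (≥24).

D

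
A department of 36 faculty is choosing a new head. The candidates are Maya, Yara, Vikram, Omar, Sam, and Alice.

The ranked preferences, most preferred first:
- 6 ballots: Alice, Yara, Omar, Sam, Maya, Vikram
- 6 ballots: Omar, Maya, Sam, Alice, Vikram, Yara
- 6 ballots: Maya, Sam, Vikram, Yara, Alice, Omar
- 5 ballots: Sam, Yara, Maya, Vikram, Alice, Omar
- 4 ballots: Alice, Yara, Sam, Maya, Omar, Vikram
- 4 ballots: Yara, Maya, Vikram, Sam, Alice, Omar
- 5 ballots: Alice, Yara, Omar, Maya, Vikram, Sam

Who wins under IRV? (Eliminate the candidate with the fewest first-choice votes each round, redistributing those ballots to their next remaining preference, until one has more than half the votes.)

Round 1: Maya 6, Yara 4, Vikram 0, Omar 6, Sam 5, Alice 15. Vikram eliminated.
Round 2: Maya 6, Yara 4, Omar 6, Sam 5, Alice 15. Yara eliminated.
Round 3: Maya 10, Omar 6, Sam 5, Alice 15. Sam eliminated.
Round 4: Maya 15, Omar 6, Alice 15. Omar eliminated.
Round 5: Maya 21, Alice 15. Maya has a majority (≥19).

Maya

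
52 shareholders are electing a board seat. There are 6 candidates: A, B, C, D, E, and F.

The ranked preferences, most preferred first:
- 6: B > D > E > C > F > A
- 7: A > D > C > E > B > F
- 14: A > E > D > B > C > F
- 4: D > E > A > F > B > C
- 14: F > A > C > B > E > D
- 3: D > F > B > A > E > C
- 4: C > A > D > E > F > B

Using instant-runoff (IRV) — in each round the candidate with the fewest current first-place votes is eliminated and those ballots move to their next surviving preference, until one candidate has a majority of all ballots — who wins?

A

Round 1: A 21, B 6, C 4, D 7, E 0, F 14. E eliminated.
Round 2: A 21, B 6, C 4, D 7, F 14. C eliminated.
Round 3: A 25, B 6, D 7, F 14. B eliminated.
Round 4: A 25, D 13, F 14. D eliminated.
Round 5: A 29, F 23. A has a majority (≥27).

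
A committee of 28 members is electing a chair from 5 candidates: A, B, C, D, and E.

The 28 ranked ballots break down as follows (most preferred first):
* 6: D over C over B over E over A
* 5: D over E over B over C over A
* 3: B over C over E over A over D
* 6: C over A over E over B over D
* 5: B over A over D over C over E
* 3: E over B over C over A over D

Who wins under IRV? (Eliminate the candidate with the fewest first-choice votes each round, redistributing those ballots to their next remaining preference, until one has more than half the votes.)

Round 1: A 0, B 8, C 6, D 11, E 3. A eliminated.
Round 2: B 8, C 6, D 11, E 3. E eliminated.
Round 3: B 11, C 6, D 11. C eliminated.
Round 4: B 17, D 11. B has a majority (≥15).

B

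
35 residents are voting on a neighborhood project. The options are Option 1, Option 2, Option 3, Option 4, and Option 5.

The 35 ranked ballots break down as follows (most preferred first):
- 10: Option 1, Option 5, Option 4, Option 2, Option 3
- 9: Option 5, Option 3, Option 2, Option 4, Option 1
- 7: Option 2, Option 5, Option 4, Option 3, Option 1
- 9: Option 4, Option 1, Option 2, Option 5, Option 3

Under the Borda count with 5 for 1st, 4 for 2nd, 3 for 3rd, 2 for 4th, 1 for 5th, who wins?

Option 1: 10×5 + 9×1 + 7×1 + 9×4 = 102
Option 2: 10×2 + 9×3 + 7×5 + 9×3 = 109
Option 3: 10×1 + 9×4 + 7×2 + 9×1 = 69
Option 4: 10×3 + 9×2 + 7×3 + 9×5 = 114
Option 5: 10×4 + 9×5 + 7×4 + 9×2 = 131

Option 5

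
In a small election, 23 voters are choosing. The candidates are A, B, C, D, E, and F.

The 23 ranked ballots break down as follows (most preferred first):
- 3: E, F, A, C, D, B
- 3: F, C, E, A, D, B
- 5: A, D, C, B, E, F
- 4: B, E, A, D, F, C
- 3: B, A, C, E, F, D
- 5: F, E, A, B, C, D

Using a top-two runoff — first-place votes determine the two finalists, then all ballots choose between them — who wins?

Round 1 first-place votes: A 5, B 7, C 0, D 0, E 3, F 8. F and B advance.
Runoff: F is ranked above B on 11 ballots, B above F on 12.

B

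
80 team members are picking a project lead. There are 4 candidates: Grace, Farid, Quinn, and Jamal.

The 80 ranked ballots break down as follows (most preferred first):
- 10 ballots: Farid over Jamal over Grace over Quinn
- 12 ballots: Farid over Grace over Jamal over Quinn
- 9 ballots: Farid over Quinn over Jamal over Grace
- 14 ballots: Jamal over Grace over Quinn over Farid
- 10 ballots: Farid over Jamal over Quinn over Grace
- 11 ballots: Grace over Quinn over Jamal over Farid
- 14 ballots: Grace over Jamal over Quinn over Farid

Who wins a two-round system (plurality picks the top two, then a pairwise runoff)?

Round 1 first-place votes: Grace 25, Farid 41, Quinn 0, Jamal 14. Farid and Grace advance.
Runoff: Farid is ranked above Grace on 41 ballots, Grace above Farid on 39.

Farid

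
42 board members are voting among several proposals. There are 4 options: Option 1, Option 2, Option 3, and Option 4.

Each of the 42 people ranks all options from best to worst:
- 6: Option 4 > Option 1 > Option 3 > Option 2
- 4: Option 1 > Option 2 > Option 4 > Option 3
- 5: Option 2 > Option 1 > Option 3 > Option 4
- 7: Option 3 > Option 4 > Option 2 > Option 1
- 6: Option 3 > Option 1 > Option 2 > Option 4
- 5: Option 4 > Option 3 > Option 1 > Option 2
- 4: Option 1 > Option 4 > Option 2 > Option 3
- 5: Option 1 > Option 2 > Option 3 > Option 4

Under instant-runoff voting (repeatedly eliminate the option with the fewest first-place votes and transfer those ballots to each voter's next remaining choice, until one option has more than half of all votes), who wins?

Option 1

Round 1: Option 1 13, Option 2 5, Option 3 13, Option 4 11. Option 2 eliminated.
Round 2: Option 1 18, Option 3 13, Option 4 11. Option 4 eliminated.
Round 3: Option 1 24, Option 3 18. Option 1 has a majority (≥22).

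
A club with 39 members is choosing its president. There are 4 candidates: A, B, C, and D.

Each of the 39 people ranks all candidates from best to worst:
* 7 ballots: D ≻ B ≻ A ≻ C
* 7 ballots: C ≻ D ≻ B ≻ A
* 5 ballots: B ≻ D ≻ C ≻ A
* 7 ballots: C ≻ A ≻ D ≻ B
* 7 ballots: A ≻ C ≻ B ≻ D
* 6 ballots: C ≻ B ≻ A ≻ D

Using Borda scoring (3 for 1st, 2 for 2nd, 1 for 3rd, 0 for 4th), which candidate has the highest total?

C

A: 7×1 + 7×0 + 5×0 + 7×2 + 7×3 + 6×1 = 48
B: 7×2 + 7×1 + 5×3 + 7×0 + 7×1 + 6×2 = 55
C: 7×0 + 7×3 + 5×1 + 7×3 + 7×2 + 6×3 = 79
D: 7×3 + 7×2 + 5×2 + 7×1 + 7×0 + 6×0 = 52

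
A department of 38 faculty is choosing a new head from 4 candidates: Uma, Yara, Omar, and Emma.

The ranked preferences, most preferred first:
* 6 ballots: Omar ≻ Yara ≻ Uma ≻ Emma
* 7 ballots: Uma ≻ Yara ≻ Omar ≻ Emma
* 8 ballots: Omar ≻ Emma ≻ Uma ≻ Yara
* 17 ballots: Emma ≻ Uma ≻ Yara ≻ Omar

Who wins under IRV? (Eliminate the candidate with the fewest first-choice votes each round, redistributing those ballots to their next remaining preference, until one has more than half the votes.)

Round 1: Uma 7, Yara 0, Omar 14, Emma 17. Yara eliminated.
Round 2: Uma 7, Omar 14, Emma 17. Uma eliminated.
Round 3: Omar 21, Emma 17. Omar has a majority (≥20).

Omar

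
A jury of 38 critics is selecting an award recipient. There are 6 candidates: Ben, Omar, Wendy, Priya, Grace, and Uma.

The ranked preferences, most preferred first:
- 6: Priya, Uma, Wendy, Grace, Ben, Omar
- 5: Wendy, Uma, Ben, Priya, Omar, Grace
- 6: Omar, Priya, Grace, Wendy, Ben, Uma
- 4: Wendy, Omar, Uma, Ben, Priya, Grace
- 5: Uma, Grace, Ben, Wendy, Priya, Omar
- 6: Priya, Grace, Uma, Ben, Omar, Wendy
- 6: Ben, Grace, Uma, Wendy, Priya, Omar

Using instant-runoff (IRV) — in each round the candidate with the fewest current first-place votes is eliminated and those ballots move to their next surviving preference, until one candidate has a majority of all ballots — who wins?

Ben

Round 1: Ben 6, Omar 6, Wendy 9, Priya 12, Grace 0, Uma 5. Grace eliminated.
Round 2: Ben 6, Omar 6, Wendy 9, Priya 12, Uma 5. Uma eliminated.
Round 3: Ben 11, Omar 6, Wendy 9, Priya 12. Omar eliminated.
Round 4: Ben 11, Wendy 9, Priya 18. Wendy eliminated.
Round 5: Ben 20, Priya 18. Ben has a majority (≥20).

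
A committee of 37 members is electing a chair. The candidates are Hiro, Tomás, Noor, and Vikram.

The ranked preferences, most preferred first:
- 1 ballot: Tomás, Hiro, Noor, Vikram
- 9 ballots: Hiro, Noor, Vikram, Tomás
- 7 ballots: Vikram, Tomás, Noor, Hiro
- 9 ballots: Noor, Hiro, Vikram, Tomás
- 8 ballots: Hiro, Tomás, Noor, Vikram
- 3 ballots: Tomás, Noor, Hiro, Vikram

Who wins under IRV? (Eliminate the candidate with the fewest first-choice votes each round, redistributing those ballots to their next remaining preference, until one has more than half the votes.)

Noor

Round 1: Hiro 17, Tomás 4, Noor 9, Vikram 7. Tomás eliminated.
Round 2: Hiro 18, Noor 12, Vikram 7. Vikram eliminated.
Round 3: Hiro 18, Noor 19. Noor has a majority (≥19).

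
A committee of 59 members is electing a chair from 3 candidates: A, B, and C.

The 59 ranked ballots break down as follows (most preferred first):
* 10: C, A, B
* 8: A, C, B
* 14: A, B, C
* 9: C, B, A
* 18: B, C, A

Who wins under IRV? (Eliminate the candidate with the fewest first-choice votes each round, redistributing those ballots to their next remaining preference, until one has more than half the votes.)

Round 1: A 22, B 18, C 19. B eliminated.
Round 2: A 22, C 37. C has a majority (≥30).

C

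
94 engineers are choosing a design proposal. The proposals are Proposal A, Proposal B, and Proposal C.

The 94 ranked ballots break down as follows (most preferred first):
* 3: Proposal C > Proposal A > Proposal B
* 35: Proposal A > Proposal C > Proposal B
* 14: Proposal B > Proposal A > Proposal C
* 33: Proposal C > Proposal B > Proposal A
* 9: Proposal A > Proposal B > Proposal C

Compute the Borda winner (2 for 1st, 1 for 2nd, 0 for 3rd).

Proposal C

Proposal A: 3×1 + 35×2 + 14×1 + 33×0 + 9×2 = 105
Proposal B: 3×0 + 35×0 + 14×2 + 33×1 + 9×1 = 70
Proposal C: 3×2 + 35×1 + 14×0 + 33×2 + 9×0 = 107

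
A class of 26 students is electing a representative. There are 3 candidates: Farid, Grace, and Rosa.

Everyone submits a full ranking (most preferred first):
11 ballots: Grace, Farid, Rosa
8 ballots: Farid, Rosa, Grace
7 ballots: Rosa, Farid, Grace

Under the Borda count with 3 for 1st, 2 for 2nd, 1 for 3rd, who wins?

Farid: 11×2 + 8×3 + 7×2 = 60
Grace: 11×3 + 8×1 + 7×1 = 48
Rosa: 11×1 + 8×2 + 7×3 = 48

Farid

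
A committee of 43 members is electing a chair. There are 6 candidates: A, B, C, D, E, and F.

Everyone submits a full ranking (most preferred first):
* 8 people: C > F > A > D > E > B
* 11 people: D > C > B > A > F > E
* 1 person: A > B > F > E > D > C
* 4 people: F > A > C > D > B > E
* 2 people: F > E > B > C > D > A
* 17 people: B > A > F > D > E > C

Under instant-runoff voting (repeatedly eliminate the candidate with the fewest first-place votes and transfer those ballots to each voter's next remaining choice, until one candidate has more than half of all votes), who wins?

Round 1: A 1, B 17, C 8, D 11, E 0, F 6. E eliminated.
Round 2: A 1, B 17, C 8, D 11, F 6. A eliminated.
Round 3: B 18, C 8, D 11, F 6. F eliminated.
Round 4: B 20, C 12, D 11. D eliminated.
Round 5: B 20, C 23. C has a majority (≥22).

C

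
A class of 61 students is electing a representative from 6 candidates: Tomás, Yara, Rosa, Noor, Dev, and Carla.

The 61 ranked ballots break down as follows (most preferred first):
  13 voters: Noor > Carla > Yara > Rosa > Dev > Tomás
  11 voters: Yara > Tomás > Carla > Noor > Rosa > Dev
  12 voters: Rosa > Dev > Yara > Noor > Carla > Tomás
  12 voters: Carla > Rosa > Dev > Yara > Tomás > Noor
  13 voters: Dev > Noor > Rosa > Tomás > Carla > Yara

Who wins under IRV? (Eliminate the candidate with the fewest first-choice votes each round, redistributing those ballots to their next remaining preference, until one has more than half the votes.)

Carla

Round 1: Tomás 0, Yara 11, Rosa 12, Noor 13, Dev 13, Carla 12. Tomás eliminated.
Round 2: Yara 11, Rosa 12, Noor 13, Dev 13, Carla 12. Yara eliminated.
Round 3: Rosa 12, Noor 13, Dev 13, Carla 23. Rosa eliminated.
Round 4: Noor 13, Dev 25, Carla 23. Noor eliminated.
Round 5: Dev 25, Carla 36. Carla has a majority (≥31).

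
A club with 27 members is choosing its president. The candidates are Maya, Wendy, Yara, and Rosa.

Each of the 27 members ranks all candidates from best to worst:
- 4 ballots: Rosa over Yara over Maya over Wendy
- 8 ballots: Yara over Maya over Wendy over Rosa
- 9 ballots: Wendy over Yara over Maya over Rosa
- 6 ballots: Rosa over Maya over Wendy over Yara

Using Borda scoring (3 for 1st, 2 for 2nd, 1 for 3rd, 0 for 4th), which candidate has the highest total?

Maya: 4×1 + 8×2 + 9×1 + 6×2 = 41
Wendy: 4×0 + 8×1 + 9×3 + 6×1 = 41
Yara: 4×2 + 8×3 + 9×2 + 6×0 = 50
Rosa: 4×3 + 8×0 + 9×0 + 6×3 = 30

Yara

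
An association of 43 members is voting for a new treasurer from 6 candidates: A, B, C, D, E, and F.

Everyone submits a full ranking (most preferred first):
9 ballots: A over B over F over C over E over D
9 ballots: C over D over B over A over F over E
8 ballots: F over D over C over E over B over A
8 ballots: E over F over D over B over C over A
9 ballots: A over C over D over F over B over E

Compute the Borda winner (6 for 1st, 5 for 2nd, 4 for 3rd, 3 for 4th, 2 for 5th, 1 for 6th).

A: 9×6 + 9×3 + 8×1 + 8×1 + 9×6 = 151
B: 9×5 + 9×4 + 8×2 + 8×3 + 9×2 = 139
C: 9×3 + 9×6 + 8×4 + 8×2 + 9×5 = 174
D: 9×1 + 9×5 + 8×5 + 8×4 + 9×4 = 162
E: 9×2 + 9×1 + 8×3 + 8×6 + 9×1 = 108
F: 9×4 + 9×2 + 8×6 + 8×5 + 9×3 = 169

C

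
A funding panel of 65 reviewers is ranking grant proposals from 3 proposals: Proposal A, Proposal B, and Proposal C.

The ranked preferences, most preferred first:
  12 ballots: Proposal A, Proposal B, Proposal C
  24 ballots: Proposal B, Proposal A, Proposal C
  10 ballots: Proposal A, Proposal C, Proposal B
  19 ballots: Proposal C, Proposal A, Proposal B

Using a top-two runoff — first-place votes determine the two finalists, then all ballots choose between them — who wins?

Proposal A

Round 1 first-place votes: Proposal A 22, Proposal B 24, Proposal C 19. Proposal B and Proposal A advance.
Runoff: Proposal B is ranked above Proposal A on 24 ballots, Proposal A above Proposal B on 41.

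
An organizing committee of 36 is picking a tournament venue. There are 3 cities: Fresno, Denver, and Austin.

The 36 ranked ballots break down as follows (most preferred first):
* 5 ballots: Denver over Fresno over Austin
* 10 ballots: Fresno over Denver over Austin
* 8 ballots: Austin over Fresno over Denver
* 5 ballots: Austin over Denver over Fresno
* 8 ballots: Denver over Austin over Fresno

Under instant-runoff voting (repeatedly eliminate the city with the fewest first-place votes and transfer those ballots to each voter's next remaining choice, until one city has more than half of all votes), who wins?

Round 1: Fresno 10, Denver 13, Austin 13. Fresno eliminated.
Round 2: Denver 23, Austin 13. Denver has a majority (≥19).

Denver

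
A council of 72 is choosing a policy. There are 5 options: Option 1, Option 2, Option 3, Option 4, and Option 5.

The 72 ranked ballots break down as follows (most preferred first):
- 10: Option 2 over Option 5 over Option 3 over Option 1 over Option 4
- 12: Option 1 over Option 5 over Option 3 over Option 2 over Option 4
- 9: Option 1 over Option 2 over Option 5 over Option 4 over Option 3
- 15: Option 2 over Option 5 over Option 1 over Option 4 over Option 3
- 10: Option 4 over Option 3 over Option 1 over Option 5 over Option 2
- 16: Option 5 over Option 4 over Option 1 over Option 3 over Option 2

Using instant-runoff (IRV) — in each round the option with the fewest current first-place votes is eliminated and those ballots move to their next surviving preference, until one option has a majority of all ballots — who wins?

Option 1

Round 1: Option 1 21, Option 2 25, Option 3 0, Option 4 10, Option 5 16. Option 3 eliminated.
Round 2: Option 1 21, Option 2 25, Option 4 10, Option 5 16. Option 4 eliminated.
Round 3: Option 1 31, Option 2 25, Option 5 16. Option 5 eliminated.
Round 4: Option 1 47, Option 2 25. Option 1 has a majority (≥37).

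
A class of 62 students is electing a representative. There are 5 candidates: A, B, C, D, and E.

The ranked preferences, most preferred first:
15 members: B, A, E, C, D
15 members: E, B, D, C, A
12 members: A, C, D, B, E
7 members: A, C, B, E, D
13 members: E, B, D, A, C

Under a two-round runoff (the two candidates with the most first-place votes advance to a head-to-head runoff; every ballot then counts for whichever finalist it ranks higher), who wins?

Round 1 first-place votes: A 19, B 15, C 0, D 0, E 28. E and A advance.
Runoff: E is ranked above A on 28 ballots, A above E on 34.

A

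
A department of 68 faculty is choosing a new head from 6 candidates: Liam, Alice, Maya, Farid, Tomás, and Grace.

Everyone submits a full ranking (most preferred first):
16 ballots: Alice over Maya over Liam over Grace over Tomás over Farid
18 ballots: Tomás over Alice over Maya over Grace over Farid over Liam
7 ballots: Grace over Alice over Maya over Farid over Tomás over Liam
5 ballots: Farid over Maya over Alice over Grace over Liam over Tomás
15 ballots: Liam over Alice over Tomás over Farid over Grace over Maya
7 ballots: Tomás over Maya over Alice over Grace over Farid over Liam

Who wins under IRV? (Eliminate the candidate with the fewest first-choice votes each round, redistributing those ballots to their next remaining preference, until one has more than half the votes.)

Alice

Round 1: Liam 15, Alice 16, Maya 0, Farid 5, Tomás 25, Grace 7. Maya eliminated.
Round 2: Liam 15, Alice 16, Farid 5, Tomás 25, Grace 7. Farid eliminated.
Round 3: Liam 15, Alice 21, Tomás 25, Grace 7. Grace eliminated.
Round 4: Liam 15, Alice 28, Tomás 25. Liam eliminated.
Round 5: Alice 43, Tomás 25. Alice has a majority (≥35).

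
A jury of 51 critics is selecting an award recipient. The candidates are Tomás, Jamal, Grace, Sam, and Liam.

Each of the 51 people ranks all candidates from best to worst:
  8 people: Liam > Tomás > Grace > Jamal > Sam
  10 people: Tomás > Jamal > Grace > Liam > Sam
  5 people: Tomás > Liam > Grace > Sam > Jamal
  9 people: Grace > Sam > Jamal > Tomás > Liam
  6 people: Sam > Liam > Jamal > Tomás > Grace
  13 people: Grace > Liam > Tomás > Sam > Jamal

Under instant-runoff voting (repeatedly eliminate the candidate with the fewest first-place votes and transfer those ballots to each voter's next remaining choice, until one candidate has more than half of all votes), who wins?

Tomás

Round 1: Tomás 15, Jamal 0, Grace 22, Sam 6, Liam 8. Jamal eliminated.
Round 2: Tomás 15, Grace 22, Sam 6, Liam 8. Sam eliminated.
Round 3: Tomás 15, Grace 22, Liam 14. Liam eliminated.
Round 4: Tomás 29, Grace 22. Tomás has a majority (≥26).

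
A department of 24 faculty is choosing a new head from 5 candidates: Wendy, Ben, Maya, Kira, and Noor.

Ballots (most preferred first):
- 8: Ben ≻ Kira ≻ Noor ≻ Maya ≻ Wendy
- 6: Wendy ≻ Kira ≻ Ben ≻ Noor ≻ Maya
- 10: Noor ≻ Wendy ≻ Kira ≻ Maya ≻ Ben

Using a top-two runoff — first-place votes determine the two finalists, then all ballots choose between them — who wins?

Round 1 first-place votes: Wendy 6, Ben 8, Maya 0, Kira 0, Noor 10. Noor and Ben advance.
Runoff: Noor is ranked above Ben on 10 ballots, Ben above Noor on 14.

Ben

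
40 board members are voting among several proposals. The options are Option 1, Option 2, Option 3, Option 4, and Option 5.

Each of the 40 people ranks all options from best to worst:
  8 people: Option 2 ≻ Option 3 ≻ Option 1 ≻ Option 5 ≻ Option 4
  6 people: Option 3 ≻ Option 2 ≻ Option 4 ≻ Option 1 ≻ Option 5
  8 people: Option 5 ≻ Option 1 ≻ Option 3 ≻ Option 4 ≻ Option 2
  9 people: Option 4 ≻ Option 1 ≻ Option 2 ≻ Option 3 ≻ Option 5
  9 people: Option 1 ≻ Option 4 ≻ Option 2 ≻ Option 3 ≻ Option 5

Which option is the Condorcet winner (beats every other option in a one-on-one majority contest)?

Option 1 vs Option 2: 26–14
Option 1 vs Option 3: 26–14
Option 1 vs Option 4: 25–15
Option 1 vs Option 5: 32–8
Option 1 beats every other option.

Option 1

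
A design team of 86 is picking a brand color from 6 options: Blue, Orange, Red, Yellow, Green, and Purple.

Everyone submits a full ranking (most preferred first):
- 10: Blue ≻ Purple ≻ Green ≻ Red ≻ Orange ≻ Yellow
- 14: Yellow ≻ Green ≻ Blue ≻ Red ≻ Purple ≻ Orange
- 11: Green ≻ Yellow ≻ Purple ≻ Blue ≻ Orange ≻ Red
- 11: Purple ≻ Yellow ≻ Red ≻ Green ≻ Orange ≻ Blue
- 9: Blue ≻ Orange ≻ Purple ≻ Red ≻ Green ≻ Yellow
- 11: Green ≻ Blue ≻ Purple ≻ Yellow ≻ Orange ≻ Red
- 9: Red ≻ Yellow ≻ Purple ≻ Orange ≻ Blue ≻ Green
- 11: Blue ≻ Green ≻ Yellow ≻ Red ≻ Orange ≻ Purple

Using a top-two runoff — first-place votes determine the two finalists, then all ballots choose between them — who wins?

Green

Round 1 first-place votes: Blue 30, Orange 0, Red 9, Yellow 14, Green 22, Purple 11. Blue and Green advance.
Runoff: Blue is ranked above Green on 39 ballots, Green above Blue on 47.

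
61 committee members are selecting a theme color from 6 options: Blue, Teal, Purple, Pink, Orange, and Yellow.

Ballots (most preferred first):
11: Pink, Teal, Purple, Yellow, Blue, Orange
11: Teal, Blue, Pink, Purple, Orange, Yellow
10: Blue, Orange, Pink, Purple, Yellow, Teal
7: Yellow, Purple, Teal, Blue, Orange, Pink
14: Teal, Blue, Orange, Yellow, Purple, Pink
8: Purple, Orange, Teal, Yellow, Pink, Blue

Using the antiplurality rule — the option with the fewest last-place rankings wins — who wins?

Purple

Last-place votes: Blue 8, Teal 10, Purple 0, Pink 21, Orange 11, Yellow 11.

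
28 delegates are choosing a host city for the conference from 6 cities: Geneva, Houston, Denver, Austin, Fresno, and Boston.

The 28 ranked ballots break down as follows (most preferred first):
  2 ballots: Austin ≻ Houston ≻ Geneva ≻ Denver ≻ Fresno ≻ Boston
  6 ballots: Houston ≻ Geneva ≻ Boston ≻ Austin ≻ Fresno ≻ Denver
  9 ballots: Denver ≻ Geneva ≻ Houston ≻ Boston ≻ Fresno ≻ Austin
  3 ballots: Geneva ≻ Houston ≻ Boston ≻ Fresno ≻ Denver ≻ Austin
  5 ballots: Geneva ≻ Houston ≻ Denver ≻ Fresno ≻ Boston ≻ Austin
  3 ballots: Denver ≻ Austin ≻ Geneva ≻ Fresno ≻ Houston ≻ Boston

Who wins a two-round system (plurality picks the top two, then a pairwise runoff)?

Round 1 first-place votes: Geneva 8, Houston 6, Denver 12, Austin 2, Fresno 0, Boston 0. Denver and Geneva advance.
Runoff: Denver is ranked above Geneva on 12 ballots, Geneva above Denver on 16.

Geneva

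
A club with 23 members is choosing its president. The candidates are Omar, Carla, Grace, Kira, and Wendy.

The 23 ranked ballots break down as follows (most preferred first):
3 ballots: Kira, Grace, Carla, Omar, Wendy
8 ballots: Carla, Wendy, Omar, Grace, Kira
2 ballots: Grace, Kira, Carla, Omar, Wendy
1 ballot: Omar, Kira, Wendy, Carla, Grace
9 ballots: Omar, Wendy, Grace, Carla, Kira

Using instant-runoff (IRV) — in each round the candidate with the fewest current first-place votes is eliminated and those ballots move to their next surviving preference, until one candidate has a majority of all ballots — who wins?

Round 1: Omar 10, Carla 8, Grace 2, Kira 3, Wendy 0. Wendy eliminated.
Round 2: Omar 10, Carla 8, Grace 2, Kira 3. Grace eliminated.
Round 3: Omar 10, Carla 8, Kira 5. Kira eliminated.
Round 4: Omar 10, Carla 13. Carla has a majority (≥12).

Carla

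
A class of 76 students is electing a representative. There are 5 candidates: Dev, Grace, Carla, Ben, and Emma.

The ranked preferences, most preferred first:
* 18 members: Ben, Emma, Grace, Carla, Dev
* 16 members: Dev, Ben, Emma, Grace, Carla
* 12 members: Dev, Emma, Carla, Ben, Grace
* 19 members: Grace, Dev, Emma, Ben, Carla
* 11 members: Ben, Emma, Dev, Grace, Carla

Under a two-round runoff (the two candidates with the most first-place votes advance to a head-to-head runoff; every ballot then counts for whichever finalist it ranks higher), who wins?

Round 1 first-place votes: Dev 28, Grace 19, Carla 0, Ben 29, Emma 0. Ben and Dev advance.
Runoff: Ben is ranked above Dev on 29 ballots, Dev above Ben on 47.

Dev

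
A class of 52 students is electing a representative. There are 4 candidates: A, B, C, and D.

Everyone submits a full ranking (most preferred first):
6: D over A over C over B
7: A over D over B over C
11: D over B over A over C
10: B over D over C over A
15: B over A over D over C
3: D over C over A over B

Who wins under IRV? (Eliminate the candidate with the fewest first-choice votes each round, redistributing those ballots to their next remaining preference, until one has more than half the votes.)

Round 1: A 7, B 25, C 0, D 20. C eliminated.
Round 2: A 7, B 25, D 20. A eliminated.
Round 3: B 25, D 27. D has a majority (≥27).

D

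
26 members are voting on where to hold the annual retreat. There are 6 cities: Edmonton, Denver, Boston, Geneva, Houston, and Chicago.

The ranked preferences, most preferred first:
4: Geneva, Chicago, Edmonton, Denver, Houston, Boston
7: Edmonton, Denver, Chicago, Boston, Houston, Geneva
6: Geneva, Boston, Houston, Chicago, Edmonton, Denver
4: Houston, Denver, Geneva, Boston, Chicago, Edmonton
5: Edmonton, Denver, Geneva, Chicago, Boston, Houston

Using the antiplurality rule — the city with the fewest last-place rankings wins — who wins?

Last-place votes: Edmonton 4, Denver 6, Boston 4, Geneva 7, Houston 5, Chicago 0.

Chicago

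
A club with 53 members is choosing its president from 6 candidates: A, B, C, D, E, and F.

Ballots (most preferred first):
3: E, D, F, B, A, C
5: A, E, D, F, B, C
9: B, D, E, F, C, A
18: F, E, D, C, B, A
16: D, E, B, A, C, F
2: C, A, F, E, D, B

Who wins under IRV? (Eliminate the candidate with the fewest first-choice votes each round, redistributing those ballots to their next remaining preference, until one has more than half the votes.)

Round 1: A 5, B 9, C 2, D 16, E 3, F 18. C eliminated.
Round 2: A 7, B 9, D 16, E 3, F 18. E eliminated.
Round 3: A 7, B 9, D 19, F 18. A eliminated.
Round 4: B 9, D 24, F 20. B eliminated.
Round 5: D 33, F 20. D has a majority (≥27).

D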